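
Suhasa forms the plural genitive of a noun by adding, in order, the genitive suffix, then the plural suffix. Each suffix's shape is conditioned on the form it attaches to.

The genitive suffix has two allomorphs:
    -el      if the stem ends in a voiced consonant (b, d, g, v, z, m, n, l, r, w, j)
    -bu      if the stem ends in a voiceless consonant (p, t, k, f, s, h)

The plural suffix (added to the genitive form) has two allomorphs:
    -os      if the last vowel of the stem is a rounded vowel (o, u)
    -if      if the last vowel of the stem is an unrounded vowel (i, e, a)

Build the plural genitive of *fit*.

fitbuos

*fit*: final consonant = /t/, voiceless → -bu → *fitbu*.
Since the last vowel of the genitive form *fitbu* is /u/ (a rounded vowel), it takes -os, giving *fitbuos*.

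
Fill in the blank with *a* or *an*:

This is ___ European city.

The indefinite article is chosen by the initial *sound* of the following word, not its spelling.
*European* begins with the sound /jʊ/ (eu pronounced /jʊ/) — a consonant sound.
So the article is *a*: This is a European city.

a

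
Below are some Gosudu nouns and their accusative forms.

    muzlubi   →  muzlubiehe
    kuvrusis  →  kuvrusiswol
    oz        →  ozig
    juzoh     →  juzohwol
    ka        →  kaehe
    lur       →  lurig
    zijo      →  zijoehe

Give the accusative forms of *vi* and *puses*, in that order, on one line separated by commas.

Looking at the final sound of each stem: -wol when the stem ends in a voiceless consonant (*kuvrusis*, *juzoh*); -ig when the stem ends in a voiced consonant (*oz*, *lur*); -ehe when the stem ends in a vowel (*muzlubi*, *ka*, *zijo*).
*vi*: final sound = /i/, a vowel → -ehe → *viehe*.
Since the final sound of *puses* is /s/ (a voiceless consonant), it takes -wol, giving *puseswol*.

viehe, puseswol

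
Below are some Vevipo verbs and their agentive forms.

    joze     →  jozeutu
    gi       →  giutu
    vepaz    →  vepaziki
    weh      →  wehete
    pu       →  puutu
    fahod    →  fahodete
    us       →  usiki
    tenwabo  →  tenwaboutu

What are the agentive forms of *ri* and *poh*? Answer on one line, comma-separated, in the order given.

The pattern is sibilance of the final sound: -iki when the stem ends in a sibilant (*vepaz*, *us*); -ete when the stem ends in a non-sibilant consonant (*weh*, *fahod*); -utu when the stem ends in a vowel (*joze*, *gi*, *pu*, *tenwabo*).
*ri*: final sound = /i/, a vowel → -utu → *riutu*.
*poh* — final sound /h/ (a non-sibilant consonant) → -ete → *pohete*.

riutu, pohete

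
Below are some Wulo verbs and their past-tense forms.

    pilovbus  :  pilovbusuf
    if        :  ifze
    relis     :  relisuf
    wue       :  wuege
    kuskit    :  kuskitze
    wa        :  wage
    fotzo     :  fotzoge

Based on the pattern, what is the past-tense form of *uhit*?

uhitze

The pattern is sibilance of the final sound: -uf when the stem ends in a sibilant (*pilovbus*, *relis*); -ze when the stem ends in a non-sibilant consonant (*if*, *kuskit*); -ge when the stem ends in a vowel (*wue*, *wa*, *fotzo*).
Since the final sound of *uhit* is /t/ (a non-sibilant consonant), it takes -ze, giving *uhitze*.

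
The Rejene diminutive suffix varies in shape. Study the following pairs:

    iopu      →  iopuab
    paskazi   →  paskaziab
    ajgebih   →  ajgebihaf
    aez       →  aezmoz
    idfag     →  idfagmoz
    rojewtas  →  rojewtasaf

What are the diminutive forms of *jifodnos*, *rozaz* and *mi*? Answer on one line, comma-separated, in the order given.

jifodnosaf, rozazmoz, miab

The suffix is conditioned by the final sound: -af when the stem ends in a voiceless consonant (*ajgebih*, *rojewtas*); -moz when the stem ends in a voiced consonant (*aez*, *idfag*); -ab when the stem ends in a vowel (*iopu*, *paskazi*).
*jifodnos*: final sound = /s/, a voiceless consonant → -af → *jifodnosaf*.
The final sound of *rozaz* is /z/, which is a voiced consonant, so the suffix is -moz, giving *rozazmoz*.
The final sound of *mi* is /i/, which is a vowel, so the suffix is -ab, giving *miab*.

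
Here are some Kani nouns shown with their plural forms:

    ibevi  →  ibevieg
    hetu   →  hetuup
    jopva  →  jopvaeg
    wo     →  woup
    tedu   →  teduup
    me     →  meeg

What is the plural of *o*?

The alternation tracks the last vowel of the stem — -up when the last vowel of the stem is a rounded vowel (*hetu*, *wo*, *tedu*); -eg when the last vowel of the stem is an unrounded vowel (*ibevi*, *jopva*, *me*).
Since the last vowel of *o* is /o/ (a rounded vowel), it takes -up, giving *oup*.

oup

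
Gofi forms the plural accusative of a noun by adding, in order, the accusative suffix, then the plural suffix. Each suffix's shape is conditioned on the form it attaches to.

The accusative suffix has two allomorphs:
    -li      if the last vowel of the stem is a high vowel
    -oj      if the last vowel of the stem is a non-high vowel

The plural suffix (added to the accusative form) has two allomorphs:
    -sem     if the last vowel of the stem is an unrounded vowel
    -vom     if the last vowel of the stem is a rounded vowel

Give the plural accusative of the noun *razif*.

*razif* — last vowel /i/ (a high vowel) → -li → *razifli*.
Since the last vowel of the accusative form *razifli* is /i/ (an unrounded vowel), it takes -sem, giving *raziflisem*.

raziflisem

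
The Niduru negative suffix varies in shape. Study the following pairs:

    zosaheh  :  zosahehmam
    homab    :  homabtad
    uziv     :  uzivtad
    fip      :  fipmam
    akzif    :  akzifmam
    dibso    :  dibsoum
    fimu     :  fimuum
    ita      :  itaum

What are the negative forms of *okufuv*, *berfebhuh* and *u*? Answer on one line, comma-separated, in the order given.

The suffix is conditioned by the final sound: -mam when the stem ends in a voiceless consonant (*zosaheh*, *fip*, *akzif*); -tad when the stem ends in a voiced consonant (*homab*, *uziv*); -um when the stem ends in a vowel (*dibso*, *fimu*, *ita*).
Since the final sound of *okufuv* is /v/ (a voiced consonant), it takes -tad, giving *okufuvtad*.
*berfebhuh* — final sound /h/ (a voiceless consonant) → -mam → *berfebhuhmam*.
*u*: final sound = /u/, a vowel → -um → *uum*.

okufuvtad, berfebhuhmam, uum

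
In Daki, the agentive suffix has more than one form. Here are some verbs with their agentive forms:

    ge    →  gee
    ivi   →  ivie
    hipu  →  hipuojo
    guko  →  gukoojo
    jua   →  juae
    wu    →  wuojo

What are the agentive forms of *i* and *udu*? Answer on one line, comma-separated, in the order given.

ie, uduojo

The alternation tracks the last vowel of the stem — -ojo when the last vowel of the stem is a rounded vowel (*hipu*, *guko*, *wu*); -e when the last vowel of the stem is an unrounded vowel (*ge*, *ivi*, *jua*).
*i*: last vowel = /i/, an unrounded vowel → -e → *ie*.
The last vowel of *udu* is /u/, which is a rounded vowel, so the suffix is -ojo, giving *uduojo*.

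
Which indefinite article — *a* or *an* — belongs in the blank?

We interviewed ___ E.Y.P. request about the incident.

an

The indefinite article is chosen by the initial *sound* of the following word, not its spelling.
The initialism *E.Y.P.* is read letter by letter; the first letter, E, is pronounced /iː/, which begins with a vowel sound.
So the article is *an*: We interviewed an E.Y.P. request about the incident.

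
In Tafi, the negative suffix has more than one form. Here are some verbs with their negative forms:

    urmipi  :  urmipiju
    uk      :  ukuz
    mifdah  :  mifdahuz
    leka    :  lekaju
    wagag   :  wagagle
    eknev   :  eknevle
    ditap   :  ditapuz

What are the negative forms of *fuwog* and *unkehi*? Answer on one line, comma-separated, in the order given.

fuwogle, unkehiju

The pattern is voicing of the final sound: -uz when the stem ends in a voiceless consonant (*uk*, *mifdah*, *ditap*); -le when the stem ends in a voiced consonant (*wagag*, *eknev*); -ju when the stem ends in a vowel (*urmipi*, *leka*).
Since the final sound of *fuwog* is /g/ (a voiced consonant), it takes -le, giving *fuwogle*.
*unkehi*: final sound = /i/, a vowel → -ju → *unkehiju*.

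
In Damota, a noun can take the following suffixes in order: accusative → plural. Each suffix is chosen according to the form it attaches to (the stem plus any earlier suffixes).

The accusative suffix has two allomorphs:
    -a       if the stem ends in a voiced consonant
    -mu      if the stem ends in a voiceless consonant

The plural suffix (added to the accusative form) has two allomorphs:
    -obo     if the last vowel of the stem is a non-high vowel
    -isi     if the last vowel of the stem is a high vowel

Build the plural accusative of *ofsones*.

*ofsones* — final consonant /s/ (voiceless) → -mu → *ofsonesmu*.
The last vowel of the accusative form *ofsonesmu* is /u/, which is a high vowel, so the plural suffix is -isi, giving *ofsonesmuisi*.

ofsonesmuisi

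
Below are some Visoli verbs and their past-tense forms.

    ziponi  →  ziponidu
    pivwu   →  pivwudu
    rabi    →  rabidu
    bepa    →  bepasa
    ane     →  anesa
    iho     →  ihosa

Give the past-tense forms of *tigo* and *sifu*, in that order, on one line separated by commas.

The pattern is height harmony: -du when the last vowel of the stem is a high vowel (*ziponi*, *pivwu*, *rabi*); -sa when the last vowel of the stem is a non-high vowel (*bepa*, *ane*, *iho*).
*tigo* — last vowel /o/ (a non-high vowel) → -sa → *tigosa*.
*sifu* — last vowel /u/ (a high vowel) → -du → *sifudu*.

tigosa, sifudu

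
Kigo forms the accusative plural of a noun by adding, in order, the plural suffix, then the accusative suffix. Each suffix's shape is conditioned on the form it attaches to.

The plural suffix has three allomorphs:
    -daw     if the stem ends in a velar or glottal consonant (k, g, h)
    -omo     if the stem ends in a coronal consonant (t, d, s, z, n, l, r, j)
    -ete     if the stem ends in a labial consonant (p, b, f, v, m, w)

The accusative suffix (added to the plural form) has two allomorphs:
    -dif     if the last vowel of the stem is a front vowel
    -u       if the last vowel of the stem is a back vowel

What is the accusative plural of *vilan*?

vilanomou

Since the final consonant of *vilan* is /n/ (coronal), it takes -omo, giving *vilanomo*.
The plural form *vilanomo*: last vowel = /o/, a back vowel → -u → *vilanomou*.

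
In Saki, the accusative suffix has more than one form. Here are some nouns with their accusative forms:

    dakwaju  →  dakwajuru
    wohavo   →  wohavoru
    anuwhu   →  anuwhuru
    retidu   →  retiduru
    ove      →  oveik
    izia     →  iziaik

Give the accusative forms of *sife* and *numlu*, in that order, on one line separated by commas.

sifeik, numluru

The suffix is conditioned by the last vowel: -ru when the last vowel of the stem is a rounded vowel (*dakwaju*, *wohavo*, *anuwhu*, *retidu*); -ik when the last vowel of the stem is an unrounded vowel (*ove*, *izia*).
The last vowel of *sife* is /e/, which is an unrounded vowel, so the suffix is -ik, giving *sifeik*.
*numlu* — last vowel /u/ (a rounded vowel) → -ru → *numluru*.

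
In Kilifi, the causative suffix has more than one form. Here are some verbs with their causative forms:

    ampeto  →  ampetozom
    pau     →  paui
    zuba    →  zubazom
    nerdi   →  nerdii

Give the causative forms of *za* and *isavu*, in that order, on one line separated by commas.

The pattern is height harmony: -i when the last vowel of the stem is a high vowel (*pau*, *nerdi*); -zom when the last vowel of the stem is a non-high vowel (*ampeto*, *zuba*).
*za* — last vowel /a/ (a non-high vowel) → -zom → *zazom*.
*isavu*: last vowel = /u/, a high vowel → -i → *isavui*.

zazom, isavui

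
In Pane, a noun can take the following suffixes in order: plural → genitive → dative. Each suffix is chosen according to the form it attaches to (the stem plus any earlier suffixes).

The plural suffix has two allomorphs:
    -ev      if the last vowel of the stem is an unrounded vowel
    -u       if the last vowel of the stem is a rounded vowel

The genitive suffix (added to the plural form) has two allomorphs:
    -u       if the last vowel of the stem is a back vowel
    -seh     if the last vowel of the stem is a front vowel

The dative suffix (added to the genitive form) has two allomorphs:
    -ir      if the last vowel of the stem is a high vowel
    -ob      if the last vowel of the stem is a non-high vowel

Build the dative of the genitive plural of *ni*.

*ni*: last vowel = /i/, an unrounded vowel → -ev → *niev*.
The plural form *niev*: last vowel = /e/, a front vowel → -seh → *nievseh*.
The genitive form *nievseh* — last vowel /e/ (a non-high vowel) → -ob → *nievsehob*.

nievsehob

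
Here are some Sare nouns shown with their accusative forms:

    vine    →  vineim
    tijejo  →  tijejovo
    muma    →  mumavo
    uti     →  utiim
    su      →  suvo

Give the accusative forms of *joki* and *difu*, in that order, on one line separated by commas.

Looking at the last vowel of each stem: -im when the last vowel of the stem is a front vowel (*vine*, *uti*); -vo when the last vowel of the stem is a back vowel (*tijejo*, *muma*, *su*).
Since the last vowel of *joki* is /i/ (a front vowel), it takes -im, giving *jokiim*.
*difu* — last vowel /u/ (a back vowel) → -vo → *difuvo*.

jokiim, difuvo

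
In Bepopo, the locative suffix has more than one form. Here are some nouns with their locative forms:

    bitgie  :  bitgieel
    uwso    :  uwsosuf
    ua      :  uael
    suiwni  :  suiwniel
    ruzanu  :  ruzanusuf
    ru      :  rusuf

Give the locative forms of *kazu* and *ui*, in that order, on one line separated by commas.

The suffix is conditioned by the last vowel: -suf when the last vowel of the stem is a rounded vowel (*uwso*, *ruzanu*, *ru*); -el when the last vowel of the stem is an unrounded vowel (*bitgie*, *ua*, *suiwni*).
The last vowel of *kazu* is /u/, which is a rounded vowel, so the suffix is -suf, giving *kazusuf*.
*ui* — last vowel /i/ (an unrounded vowel) → -el → *uiel*.

kazusuf, uiel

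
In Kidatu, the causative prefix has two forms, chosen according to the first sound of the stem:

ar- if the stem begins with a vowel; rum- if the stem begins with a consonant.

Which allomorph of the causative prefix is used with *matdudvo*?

*matdudvo* — first sound /m/ (a consonant) → rum-.

rum-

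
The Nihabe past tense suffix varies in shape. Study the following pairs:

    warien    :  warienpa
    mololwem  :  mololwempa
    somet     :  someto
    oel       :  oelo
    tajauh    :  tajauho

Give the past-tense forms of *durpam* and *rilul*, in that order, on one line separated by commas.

durpampa, rilulo

Looking at the final consonant of each stem: -pa when the stem ends in a nasal (*warien*, *mololwem*); -o when the stem ends in a non-nasal consonant (*somet*, *oel*, *tajauh*).
*durpam*: final consonant = /m/, a nasal → -pa → *durpampa*.
The final consonant of *rilul* is /l/, which is non-nasal, so the suffix is -o, giving *rilulo*.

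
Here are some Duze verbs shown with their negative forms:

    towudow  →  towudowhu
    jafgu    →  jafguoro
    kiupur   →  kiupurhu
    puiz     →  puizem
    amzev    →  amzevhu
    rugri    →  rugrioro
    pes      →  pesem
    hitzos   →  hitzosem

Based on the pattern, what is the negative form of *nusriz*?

nusrizem

Looking at the final sound of each stem: -em when the stem ends in a sibilant (*puiz*, *pes*, *hitzos*); -hu when the stem ends in a non-sibilant consonant (*towudow*, *kiupur*, *amzev*); -oro when the stem ends in a vowel (*jafgu*, *rugri*).
*nusriz* — final sound /z/ (a sibilant) → -em → *nusrizem*.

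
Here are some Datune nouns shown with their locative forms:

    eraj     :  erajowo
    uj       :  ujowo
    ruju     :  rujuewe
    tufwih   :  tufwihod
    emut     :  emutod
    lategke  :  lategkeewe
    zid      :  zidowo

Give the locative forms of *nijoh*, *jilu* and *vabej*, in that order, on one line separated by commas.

The alternation tracks the final sound of the stem — -od when the stem ends in a voiceless consonant (*tufwih*, *emut*); -owo when the stem ends in a voiced consonant (*eraj*, *uj*, *zid*); -ewe when the stem ends in a vowel (*ruju*, *lategke*).
*nijoh*: final sound = /h/, a voiceless consonant → -od → *nijohod*.
*jilu*: final sound = /u/, a vowel → -ewe → *jiluewe*.
Since the final sound of *vabej* is /j/ (a voiced consonant), it takes -owo, giving *vabejowo*.

nijohod, jiluewe, vabejowo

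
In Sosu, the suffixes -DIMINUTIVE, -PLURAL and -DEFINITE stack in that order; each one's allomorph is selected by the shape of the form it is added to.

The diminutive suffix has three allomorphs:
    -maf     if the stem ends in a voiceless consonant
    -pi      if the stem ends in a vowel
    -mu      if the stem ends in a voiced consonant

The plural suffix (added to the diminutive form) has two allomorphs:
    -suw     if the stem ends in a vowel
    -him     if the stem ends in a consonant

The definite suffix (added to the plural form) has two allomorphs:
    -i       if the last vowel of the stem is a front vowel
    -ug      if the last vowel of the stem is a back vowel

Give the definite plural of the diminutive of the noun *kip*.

kipmafhimi

The final sound of *kip* is /p/, which is a voiceless consonant, so the diminutive suffix is -maf, giving *kipmaf*.
The diminutive form *kipmaf*: final sound = /f/, a consonant → -him → *kipmafhim*.
Since the last vowel of the plural form *kipmafhim* is /i/ (a front vowel), it takes -i, giving *kipmafhimi*.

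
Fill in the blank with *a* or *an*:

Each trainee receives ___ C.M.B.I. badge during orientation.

The indefinite article is chosen by the initial *sound* of the following word, not its spelling.
The initialism *C.M.B.I.* is read letter by letter; the first letter, C, is pronounced /siː/, which begins with a consonant sound.
So the article is *a*: Each trainee receives a C.M.B.I. badge during orientation.

a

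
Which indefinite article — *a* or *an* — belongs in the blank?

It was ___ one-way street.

The indefinite article is chosen by the initial *sound* of the following word, not its spelling.
*one-way* begins with the sound /wʌ/ (*one* pronounced /wʌn/) — a consonant sound.
So the article is *a*: It was a one-way street.

a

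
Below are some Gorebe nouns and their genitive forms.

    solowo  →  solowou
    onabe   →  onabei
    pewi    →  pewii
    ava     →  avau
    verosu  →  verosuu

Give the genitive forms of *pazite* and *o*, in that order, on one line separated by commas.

Looking at the last vowel of each stem: -i when the last vowel of the stem is a front vowel (*onabe*, *pewi*); -u when the last vowel of the stem is a back vowel (*solowo*, *ava*, *verosu*).
Since the last vowel of *pazite* is /e/ (a front vowel), it takes -i, giving *pazitei*.
*o* — last vowel /o/ (a back vowel) → -u → *ou*.

pazitei, ou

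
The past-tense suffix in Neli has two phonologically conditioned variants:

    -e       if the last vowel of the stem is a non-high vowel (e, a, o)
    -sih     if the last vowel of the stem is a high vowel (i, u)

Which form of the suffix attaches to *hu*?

Since the last vowel of *hu* is /u/ (a high vowel), it takes -sih.

-sih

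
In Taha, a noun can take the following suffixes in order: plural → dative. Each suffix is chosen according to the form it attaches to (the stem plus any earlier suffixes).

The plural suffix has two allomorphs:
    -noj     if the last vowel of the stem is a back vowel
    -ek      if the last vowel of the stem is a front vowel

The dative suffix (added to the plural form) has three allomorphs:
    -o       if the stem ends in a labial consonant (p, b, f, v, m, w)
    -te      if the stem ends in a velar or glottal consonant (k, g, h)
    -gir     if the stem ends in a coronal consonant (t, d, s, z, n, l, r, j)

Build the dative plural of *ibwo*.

Since the last vowel of *ibwo* is /o/ (a back vowel), it takes -noj, giving *ibwonoj*.
The final consonant of the plural form *ibwonoj* is /j/, which is coronal, so the dative suffix is -gir, giving *ibwonojgir*.

ibwonojgir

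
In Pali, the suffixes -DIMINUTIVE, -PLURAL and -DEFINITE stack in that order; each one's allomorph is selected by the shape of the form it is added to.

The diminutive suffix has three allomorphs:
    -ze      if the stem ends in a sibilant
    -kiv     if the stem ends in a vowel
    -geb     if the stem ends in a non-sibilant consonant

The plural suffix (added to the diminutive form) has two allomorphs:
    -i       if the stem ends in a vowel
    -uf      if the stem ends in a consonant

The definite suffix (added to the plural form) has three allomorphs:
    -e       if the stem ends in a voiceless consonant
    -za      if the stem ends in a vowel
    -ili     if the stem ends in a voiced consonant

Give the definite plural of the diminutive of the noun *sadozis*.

Since the final sound of *sadozis* is /s/ (a sibilant), it takes -ze, giving *sadozisze*.
Since the final sound of the diminutive form *sadozisze* is /e/ (a vowel), it takes -i, giving *sadoziszei*.
The final sound of the plural form *sadoziszei* is /i/, which is a vowel, so the definite suffix is -za, giving *sadoziszeiza*.

sadoziszeiza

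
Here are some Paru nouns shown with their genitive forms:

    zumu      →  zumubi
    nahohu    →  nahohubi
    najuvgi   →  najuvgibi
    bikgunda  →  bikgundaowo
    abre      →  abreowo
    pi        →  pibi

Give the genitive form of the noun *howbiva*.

howbivaowo

The pattern is height harmony: -bi when the last vowel of the stem is a high vowel (*zumu*, *nahohu*, *najuvgi*, *pi*); -owo when the last vowel of the stem is a non-high vowel (*bikgunda*, *abre*).
*howbiva* — last vowel /a/ (a non-high vowel) → -owo → *howbivaowo*.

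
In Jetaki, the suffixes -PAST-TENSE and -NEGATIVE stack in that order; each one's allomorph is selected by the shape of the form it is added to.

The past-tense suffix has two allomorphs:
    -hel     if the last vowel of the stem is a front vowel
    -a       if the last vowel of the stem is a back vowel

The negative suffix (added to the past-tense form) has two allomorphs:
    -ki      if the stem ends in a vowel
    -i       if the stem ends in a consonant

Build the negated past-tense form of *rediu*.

rediuaki

*rediu* — last vowel /u/ (a back vowel) → -a → *rediua*.
Since the final sound of the past-tense form *rediua* is /a/ (a vowel), it takes -ki, giving *rediuaki*.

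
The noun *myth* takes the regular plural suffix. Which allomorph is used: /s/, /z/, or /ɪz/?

The stem *myth* ends in a voiceless non-sibilant consonant.
The plural suffix surfaces as /ɪz/ after sibilants, /s/ after other voiceless consonants, and /z/ after other voiced sounds.
So the plural -s on *myth* is pronounced /s/.

/s/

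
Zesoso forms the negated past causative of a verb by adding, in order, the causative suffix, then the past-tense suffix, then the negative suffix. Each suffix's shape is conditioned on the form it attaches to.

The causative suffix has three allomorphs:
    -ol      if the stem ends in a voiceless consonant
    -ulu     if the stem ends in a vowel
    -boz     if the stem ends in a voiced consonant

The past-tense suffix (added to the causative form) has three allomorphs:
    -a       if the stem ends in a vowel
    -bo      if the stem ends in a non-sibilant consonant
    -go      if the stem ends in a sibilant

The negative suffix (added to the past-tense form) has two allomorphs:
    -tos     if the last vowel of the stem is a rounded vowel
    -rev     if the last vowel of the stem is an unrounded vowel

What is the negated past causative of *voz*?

vozbozgotos

*voz* — final sound /z/ (a voiced consonant) → -boz → *vozboz*.
The causative form *vozboz* — final sound /z/ (a sibilant) → -go → *vozbozgo*.
The last vowel of the past-tense form *vozbozgo* is /o/, which is a rounded vowel, so the negative suffix is -tos, giving *vozbozgotos*.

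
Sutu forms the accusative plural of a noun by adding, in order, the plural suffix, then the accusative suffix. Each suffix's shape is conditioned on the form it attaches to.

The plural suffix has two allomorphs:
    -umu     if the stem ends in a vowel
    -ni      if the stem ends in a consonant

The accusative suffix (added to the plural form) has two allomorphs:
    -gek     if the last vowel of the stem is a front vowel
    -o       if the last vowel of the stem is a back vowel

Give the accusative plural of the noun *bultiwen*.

bultiwennigek

The final sound of *bultiwen* is /n/, which is a consonant, so the plural suffix is -ni, giving *bultiwenni*.
The last vowel of the plural form *bultiwenni* is /i/, which is a front vowel, so the accusative suffix is -gek, giving *bultiwennigek*.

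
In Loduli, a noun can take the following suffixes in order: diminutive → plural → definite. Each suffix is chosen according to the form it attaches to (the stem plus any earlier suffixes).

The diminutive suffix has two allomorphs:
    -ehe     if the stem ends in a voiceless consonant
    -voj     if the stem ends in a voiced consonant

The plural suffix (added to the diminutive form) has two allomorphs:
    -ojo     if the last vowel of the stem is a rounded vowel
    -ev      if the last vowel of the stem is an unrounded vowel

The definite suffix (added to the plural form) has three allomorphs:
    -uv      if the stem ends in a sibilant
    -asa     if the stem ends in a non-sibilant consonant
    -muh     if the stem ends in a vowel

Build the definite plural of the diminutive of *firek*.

firekeheevasa

*firek* — final consonant /k/ (voiceless) → -ehe → *firekehe*.
Since the last vowel of the diminutive form *firekehe* is /e/ (an unrounded vowel), it takes -ev, giving *firekeheev*.
Since the final sound of the plural form *firekeheev* is /v/ (a non-sibilant consonant), it takes -asa, giving *firekeheevasa*.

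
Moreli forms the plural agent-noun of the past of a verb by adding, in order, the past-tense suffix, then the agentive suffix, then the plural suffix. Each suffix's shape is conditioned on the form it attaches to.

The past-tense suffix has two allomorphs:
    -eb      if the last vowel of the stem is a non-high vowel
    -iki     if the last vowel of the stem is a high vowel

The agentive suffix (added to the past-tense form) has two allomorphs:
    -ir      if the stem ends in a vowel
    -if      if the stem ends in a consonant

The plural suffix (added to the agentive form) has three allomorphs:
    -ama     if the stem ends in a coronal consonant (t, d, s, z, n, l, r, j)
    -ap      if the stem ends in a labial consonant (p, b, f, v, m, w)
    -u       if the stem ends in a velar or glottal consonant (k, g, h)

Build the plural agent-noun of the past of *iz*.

*iz*: last vowel = /i/, a high vowel → -iki → *iziki*.
The past-tense form *iziki*: final sound = /i/, a vowel → -ir → *izikiir*.
Since the final consonant of the agentive form *izikiir* is /r/ (coronal), it takes -ama, giving *izikiirama*.

izikiirama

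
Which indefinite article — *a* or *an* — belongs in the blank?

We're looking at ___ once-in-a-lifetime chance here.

a

The indefinite article is chosen by the initial *sound* of the following word, not its spelling.
*once-in-a-lifetime* begins with the sound /wʌ/ (*once* pronounced with initial /w/) — a consonant sound.
So the article is *a*: We're looking at a once-in-a-lifetime chance here.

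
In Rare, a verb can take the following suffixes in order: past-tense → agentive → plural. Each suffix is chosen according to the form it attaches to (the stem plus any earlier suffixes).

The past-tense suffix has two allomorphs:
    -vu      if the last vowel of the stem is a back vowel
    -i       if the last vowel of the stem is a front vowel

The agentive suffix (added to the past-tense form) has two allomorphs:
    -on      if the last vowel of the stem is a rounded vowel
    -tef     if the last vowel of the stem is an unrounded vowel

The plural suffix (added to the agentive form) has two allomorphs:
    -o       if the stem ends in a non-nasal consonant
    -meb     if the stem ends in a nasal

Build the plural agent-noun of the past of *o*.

*o* — last vowel /o/ (a back vowel) → -vu → *ovu*.
The past-tense form *ovu*: last vowel = /u/, a rounded vowel → -on → *ovuon*.
The final consonant of the agentive form *ovuon* is /n/, which is a nasal, so the plural suffix is -meb, giving *ovuonmeb*.

ovuonmeb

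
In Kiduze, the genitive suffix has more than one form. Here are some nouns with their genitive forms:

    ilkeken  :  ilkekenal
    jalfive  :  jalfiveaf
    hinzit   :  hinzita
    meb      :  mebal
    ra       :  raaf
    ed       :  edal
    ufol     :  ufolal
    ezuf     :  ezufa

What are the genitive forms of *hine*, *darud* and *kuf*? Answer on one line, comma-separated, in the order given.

The suffix is conditioned by the final sound: -a when the stem ends in a voiceless consonant (*hinzit*, *ezuf*); -al when the stem ends in a voiced consonant (*ilkeken*, *meb*, *ed*, *ufol*); -af when the stem ends in a vowel (*jalfive*, *ra*).
Since the final sound of *hine* is /e/ (a vowel), it takes -af, giving *hineaf*.
The final sound of *darud* is /d/, which is a voiced consonant, so the suffix is -al, giving *darudal*.
Since the final sound of *kuf* is /f/ (a voiceless consonant), it takes -a, giving *kufa*.

hineaf, darudal, kufa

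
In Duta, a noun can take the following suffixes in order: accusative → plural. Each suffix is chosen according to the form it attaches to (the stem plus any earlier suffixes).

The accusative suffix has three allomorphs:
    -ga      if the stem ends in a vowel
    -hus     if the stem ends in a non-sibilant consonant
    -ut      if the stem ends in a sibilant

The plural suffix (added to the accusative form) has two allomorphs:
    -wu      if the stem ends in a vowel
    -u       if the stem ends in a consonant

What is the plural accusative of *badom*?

badomhusu

*badom*: final sound = /m/, a non-sibilant consonant → -hus → *badomhus*.
The accusative form *badomhus* — final sound /s/ (a consonant) → -u → *badomhusu*.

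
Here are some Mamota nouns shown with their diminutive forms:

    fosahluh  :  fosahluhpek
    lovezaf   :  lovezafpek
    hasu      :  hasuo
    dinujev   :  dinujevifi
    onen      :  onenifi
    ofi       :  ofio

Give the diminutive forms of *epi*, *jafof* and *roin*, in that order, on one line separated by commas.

The suffix is conditioned by the final sound: -pek when the stem ends in a voiceless consonant (*fosahluh*, *lovezaf*); -ifi when the stem ends in a voiced consonant (*dinujev*, *onen*); -o when the stem ends in a vowel (*hasu*, *ofi*).
*epi*: final sound = /i/, a vowel → -o → *epio*.
The final sound of *jafof* is /f/, which is a voiceless consonant, so the suffix is -pek, giving *jafofpek*.
The final sound of *roin* is /n/, which is a voiced consonant, so the suffix is -ifi, giving *roinifi*.

epio, jafofpek, roinifi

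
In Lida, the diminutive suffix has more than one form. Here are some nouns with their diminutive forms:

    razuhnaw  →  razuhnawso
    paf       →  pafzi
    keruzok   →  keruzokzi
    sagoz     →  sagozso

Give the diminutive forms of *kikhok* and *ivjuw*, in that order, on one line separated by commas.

kikhokzi, ivjuwso

The pattern is voicing of the final consonant: -zi when the stem ends in a voiceless consonant (*paf*, *keruzok*); -so when the stem ends in a voiced consonant (*razuhnaw*, *sagoz*).
*kikhok*: final consonant = /k/, voiceless → -zi → *kikhokzi*.
*ivjuw* — final consonant /w/ (voiced) → -so → *ivjuwso*.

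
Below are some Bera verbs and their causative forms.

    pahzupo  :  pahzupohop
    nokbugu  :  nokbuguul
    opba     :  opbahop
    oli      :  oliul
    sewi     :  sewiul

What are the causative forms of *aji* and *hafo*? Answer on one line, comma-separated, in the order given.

ajiul, hafohop

The pattern is height harmony: -ul when the last vowel of the stem is a high vowel (*nokbugu*, *oli*, *sewi*); -hop when the last vowel of the stem is a non-high vowel (*pahzupo*, *opba*).
*aji* — last vowel /i/ (a high vowel) → -ul → *ajiul*.
*hafo*: last vowel = /o/, a non-high vowel → -hop → *hafohop*.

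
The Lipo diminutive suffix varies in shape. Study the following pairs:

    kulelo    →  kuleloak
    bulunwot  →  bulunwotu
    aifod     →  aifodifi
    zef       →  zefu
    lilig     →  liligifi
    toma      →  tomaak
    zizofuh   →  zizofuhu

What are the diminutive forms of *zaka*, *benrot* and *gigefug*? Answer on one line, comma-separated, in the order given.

zakaak, benrotu, gigefugifi

The pattern is voicing of the final sound: -u when the stem ends in a voiceless consonant (*bulunwot*, *zef*, *zizofuh*); -ifi when the stem ends in a voiced consonant (*aifod*, *lilig*); -ak when the stem ends in a vowel (*kulelo*, *toma*).
*zaka* — final sound /a/ (a vowel) → -ak → *zakaak*.
*benrot* — final sound /t/ (a voiceless consonant) → -u → *benrotu*.
*gigefug*: final sound = /g/, a voiced consonant → -ifi → *gigefugifi*.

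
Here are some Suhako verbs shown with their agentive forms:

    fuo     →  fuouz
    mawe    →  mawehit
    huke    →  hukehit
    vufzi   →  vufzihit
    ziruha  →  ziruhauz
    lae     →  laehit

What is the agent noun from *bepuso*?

The alternation tracks the last vowel of the stem — -hit when the last vowel of the stem is a front vowel (*mawe*, *huke*, *vufzi*, *lae*); -uz when the last vowel of the stem is a back vowel (*fuo*, *ziruha*).
*bepuso* — last vowel /o/ (a back vowel) → -uz → *bepusouz*.

bepusouz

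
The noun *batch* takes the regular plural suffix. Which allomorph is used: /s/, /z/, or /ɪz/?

/ɪz/

The stem *batch* ends in a sibilant (/s, z, ʃ, ʒ, tʃ, dʒ/).
The plural suffix surfaces as /ɪz/ after sibilants, /s/ after other voiceless consonants, and /z/ after other voiced sounds.
So the plural -s on *batch* is pronounced /ɪz/.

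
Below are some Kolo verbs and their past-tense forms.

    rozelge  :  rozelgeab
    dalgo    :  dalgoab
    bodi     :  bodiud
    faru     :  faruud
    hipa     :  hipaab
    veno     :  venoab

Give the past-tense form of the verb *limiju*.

The pattern is height harmony: -ud when the last vowel of the stem is a high vowel (*bodi*, *faru*); -ab when the last vowel of the stem is a non-high vowel (*rozelge*, *dalgo*, *hipa*, *veno*).
*limiju*: last vowel = /u/, a high vowel → -ud → *limijuud*.

limijuud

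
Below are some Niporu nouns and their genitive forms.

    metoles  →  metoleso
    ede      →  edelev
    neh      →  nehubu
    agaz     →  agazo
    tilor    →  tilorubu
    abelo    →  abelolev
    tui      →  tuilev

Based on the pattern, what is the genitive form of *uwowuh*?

The alternation tracks the final sound of the stem — -o when the stem ends in a sibilant (*metoles*, *agaz*); -ubu when the stem ends in a non-sibilant consonant (*neh*, *tilor*); -lev when the stem ends in a vowel (*ede*, *abelo*, *tui*).
*uwowuh* — final sound /h/ (a non-sibilant consonant) → -ubu → *uwowuhubu*.

uwowuhubu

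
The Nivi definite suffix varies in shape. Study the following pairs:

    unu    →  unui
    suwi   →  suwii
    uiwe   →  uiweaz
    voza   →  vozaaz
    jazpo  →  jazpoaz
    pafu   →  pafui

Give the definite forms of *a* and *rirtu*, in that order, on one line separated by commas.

aaz, rirtui

The alternation tracks the last vowel of the stem — -i when the last vowel of the stem is a high vowel (*unu*, *suwi*, *pafu*); -az when the last vowel of the stem is a non-high vowel (*uiwe*, *voza*, *jazpo*).
The last vowel of *a* is /a/, which is a non-high vowel, so the suffix is -az, giving *aaz*.
*rirtu*: last vowel = /u/, a high vowel → -i → *rirtui*.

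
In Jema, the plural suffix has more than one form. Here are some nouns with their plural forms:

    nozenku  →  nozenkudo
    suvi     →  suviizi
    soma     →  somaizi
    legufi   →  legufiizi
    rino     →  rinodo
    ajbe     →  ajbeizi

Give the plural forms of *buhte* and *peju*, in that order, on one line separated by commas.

Looking at the last vowel of each stem: -do when the last vowel of the stem is a rounded vowel (*nozenku*, *rino*); -izi when the last vowel of the stem is an unrounded vowel (*suvi*, *soma*, *legufi*, *ajbe*).
Since the last vowel of *buhte* is /e/ (an unrounded vowel), it takes -izi, giving *buhteizi*.
*peju*: last vowel = /u/, a rounded vowel → -do → *pejudo*.

buhteizi, pejudo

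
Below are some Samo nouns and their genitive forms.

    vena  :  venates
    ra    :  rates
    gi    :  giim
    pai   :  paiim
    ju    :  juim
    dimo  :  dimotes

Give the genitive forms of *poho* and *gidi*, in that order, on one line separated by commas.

pohotes, gidiim

The pattern is height harmony: -im when the last vowel of the stem is a high vowel (*gi*, *pai*, *ju*); -tes when the last vowel of the stem is a non-high vowel (*vena*, *ra*, *dimo*).
The last vowel of *poho* is /o/, which is a non-high vowel, so the suffix is -tes, giving *pohotes*.
Since the last vowel of *gidi* is /i/ (a high vowel), it takes -im, giving *gidiim*.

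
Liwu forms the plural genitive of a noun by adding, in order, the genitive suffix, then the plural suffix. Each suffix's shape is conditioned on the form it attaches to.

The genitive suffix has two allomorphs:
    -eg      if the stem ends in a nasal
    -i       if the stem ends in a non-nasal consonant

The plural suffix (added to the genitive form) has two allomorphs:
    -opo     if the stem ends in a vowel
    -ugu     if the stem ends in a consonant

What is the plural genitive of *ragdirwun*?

ragdirwunegugu

*ragdirwun* — final consonant /n/ (a nasal) → -eg → *ragdirwuneg*.
The genitive form *ragdirwuneg* — final sound /g/ (a consonant) → -ugu → *ragdirwunegugu*.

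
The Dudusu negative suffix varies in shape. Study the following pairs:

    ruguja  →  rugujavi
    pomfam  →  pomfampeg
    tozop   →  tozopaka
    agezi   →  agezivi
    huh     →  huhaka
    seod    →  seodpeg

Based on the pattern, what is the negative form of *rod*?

The suffix is conditioned by the final sound: -aka when the stem ends in a voiceless consonant (*tozop*, *huh*); -peg when the stem ends in a voiced consonant (*pomfam*, *seod*); -vi when the stem ends in a vowel (*ruguja*, *agezi*).
Since the final sound of *rod* is /d/ (a voiced consonant), it takes -peg, giving *rodpeg*.

rodpeg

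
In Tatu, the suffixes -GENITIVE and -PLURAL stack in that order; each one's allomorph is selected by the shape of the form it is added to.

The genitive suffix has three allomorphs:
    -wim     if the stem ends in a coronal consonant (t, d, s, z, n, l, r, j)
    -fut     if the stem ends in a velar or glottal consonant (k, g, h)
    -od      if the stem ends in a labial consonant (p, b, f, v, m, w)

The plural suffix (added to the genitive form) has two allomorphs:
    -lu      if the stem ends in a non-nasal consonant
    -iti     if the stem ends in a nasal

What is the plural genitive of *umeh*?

The final consonant of *umeh* is /h/, which is velar/glottal, so the genitive suffix is -fut, giving *umehfut*.
The genitive form *umehfut* — final consonant /t/ (non-nasal) → -lu → *umehfutlu*.

umehfutlu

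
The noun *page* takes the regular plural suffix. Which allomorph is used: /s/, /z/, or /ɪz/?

/ɪz/

The stem *page* ends in a sibilant (/s, z, ʃ, ʒ, tʃ, dʒ/).
The plural suffix surfaces as /ɪz/ after sibilants, /s/ after other voiceless consonants, and /z/ after other voiced sounds.
So the plural -s on *page* is pronounced /ɪz/.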